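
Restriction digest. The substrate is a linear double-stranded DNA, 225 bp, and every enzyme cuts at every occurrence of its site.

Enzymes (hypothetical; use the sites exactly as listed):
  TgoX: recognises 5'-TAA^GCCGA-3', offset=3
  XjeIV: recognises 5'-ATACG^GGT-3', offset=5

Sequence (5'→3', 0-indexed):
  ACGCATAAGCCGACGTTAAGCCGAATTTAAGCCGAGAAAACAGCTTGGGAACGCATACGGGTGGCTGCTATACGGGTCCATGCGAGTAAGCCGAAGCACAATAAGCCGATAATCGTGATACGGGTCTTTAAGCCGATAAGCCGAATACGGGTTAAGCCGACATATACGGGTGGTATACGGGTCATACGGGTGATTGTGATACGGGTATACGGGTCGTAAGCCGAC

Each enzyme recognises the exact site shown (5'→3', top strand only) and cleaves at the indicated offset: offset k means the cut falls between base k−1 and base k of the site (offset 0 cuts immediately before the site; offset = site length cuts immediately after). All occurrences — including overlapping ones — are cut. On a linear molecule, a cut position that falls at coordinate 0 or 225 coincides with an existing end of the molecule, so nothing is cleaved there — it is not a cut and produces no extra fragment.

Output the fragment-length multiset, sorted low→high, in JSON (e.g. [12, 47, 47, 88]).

[6,6,8,8,8,8,9,9,10,11,11,11,13,15,15,15,15,18,29]

Per-enzyme occurrences:
  TgoX TAAGCCGA/3: at [5, 16, 27, 86, 101, 128, 136, 152, 216] ⇒ [8, 19, 30, 89, 104, 131, 139, 155, 219]
  XjeIV ATACGGGT/5: at [54, 69, 117, 144, 163, 174, 183, 198, 206] ⇒ [59, 74, 122, 149, 168, 179, 188, 203, 211]

Pooled cuts: [8, 19, 30, 59, 74, 89, 104, 122, 131, 139, 149, 155, 168, 179, 188, 203, 211, 219]

Fragment lengths:
  [0,8): 8 bp
  [8,19): 11 bp
  [19,30): 11 bp
  [30,59): 29 bp
  [59,74): 15 bp
  [74,89): 15 bp
  [89,104): 15 bp
  [104,122): 18 bp
  [122,131): 9 bp
  [131,139): 8 bp
  [139,149): 10 bp
  [149,155): 6 bp
  [155,168): 13 bp
  [168,179): 11 bp
  [179,188): 9 bp
  [188,203): 15 bp
  [203,211): 8 bp
  [211,219): 8 bp
  [219,225): 6 bp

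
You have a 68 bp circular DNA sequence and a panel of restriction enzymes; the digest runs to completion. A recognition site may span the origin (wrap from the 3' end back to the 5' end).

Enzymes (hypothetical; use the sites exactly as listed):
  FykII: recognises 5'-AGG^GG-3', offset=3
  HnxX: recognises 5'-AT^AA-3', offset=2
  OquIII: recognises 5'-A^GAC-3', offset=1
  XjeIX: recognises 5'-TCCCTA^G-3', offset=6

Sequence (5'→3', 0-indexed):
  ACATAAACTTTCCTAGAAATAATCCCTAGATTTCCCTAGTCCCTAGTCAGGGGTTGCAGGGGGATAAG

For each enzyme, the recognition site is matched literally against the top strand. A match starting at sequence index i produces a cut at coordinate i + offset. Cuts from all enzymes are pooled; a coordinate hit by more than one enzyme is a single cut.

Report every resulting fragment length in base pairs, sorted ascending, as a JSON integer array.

Site scan:
  FykII AGGGG/3: at [48, 57] ⇒ [51, 60]
  HnxX ATAA/2: at [2, 18, 63] ⇒ [4, 20, 65]
  OquIII AGAC/1: at [66] ⇒ [67]
  XjeIX TCCCTAG/6: at [22, 32, 39] ⇒ [28, 38, 45]

Pooled cuts: [4, 20, 28, 38, 45, 51, 60, 65, 67]

Fragments:
  4→20: 16 bp
  20→28: 8 bp
  28→38: 10 bp
  38→45: 7 bp
  45→51: 6 bp
  51→60: 9 bp
  60→65: 5 bp
  65→67: 2 bp
  67→4 (wrap): 68-67+4 = 5 bp

[2,5,5,6,7,8,9,10,16]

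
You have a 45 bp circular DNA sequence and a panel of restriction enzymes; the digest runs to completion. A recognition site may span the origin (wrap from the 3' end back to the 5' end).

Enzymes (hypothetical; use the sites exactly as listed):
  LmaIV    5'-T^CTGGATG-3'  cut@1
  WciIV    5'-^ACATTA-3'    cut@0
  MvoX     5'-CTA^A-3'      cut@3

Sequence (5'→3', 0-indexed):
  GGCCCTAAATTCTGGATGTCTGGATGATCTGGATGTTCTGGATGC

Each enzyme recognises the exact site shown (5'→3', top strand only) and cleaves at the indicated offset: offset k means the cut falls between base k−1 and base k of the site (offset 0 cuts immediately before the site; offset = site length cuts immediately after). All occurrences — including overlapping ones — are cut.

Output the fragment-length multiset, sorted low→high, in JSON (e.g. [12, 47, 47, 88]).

Site scan:
  LmaIV TCTGGATG/1: at [10, 18, 27, 36] ⇒ [11, 19, 28, 37]
  WciIV (ACATTA, off=0): no sites
  MvoX CTAA/3: at [4] ⇒ [7]

Pooled cuts: [7, 11, 19, 28, 37]

Fragment lengths:
  7→11: 4 bp
  11→19: 8 bp
  19→28: 9 bp
  28→37: 9 bp
  37→7 (wrap): 45-37+7 = 15 bp

[4,8,9,9,15]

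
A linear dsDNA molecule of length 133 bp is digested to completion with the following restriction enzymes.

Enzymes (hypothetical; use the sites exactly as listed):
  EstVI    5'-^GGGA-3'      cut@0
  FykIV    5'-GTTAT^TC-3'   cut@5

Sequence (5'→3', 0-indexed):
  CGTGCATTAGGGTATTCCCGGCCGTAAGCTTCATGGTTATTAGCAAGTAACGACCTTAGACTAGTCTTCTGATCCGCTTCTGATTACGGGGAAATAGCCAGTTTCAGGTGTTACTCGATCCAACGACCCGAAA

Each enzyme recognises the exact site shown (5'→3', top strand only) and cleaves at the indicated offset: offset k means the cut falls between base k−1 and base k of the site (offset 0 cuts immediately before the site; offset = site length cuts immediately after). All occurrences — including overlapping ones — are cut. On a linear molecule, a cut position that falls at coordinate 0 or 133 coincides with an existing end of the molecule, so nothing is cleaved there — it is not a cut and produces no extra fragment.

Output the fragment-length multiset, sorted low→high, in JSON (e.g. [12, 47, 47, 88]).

Per-enzyme occurrences:
  EstVI GGGA/0: at [88] ⇒ [88]
  FykIV (GTTATTC, off=5): no sites

All cut coordinates (distinct, sorted): [88]

Fragment lengths:
  [0,88): 88 bp
  [88,133): 45 bp

[45,88]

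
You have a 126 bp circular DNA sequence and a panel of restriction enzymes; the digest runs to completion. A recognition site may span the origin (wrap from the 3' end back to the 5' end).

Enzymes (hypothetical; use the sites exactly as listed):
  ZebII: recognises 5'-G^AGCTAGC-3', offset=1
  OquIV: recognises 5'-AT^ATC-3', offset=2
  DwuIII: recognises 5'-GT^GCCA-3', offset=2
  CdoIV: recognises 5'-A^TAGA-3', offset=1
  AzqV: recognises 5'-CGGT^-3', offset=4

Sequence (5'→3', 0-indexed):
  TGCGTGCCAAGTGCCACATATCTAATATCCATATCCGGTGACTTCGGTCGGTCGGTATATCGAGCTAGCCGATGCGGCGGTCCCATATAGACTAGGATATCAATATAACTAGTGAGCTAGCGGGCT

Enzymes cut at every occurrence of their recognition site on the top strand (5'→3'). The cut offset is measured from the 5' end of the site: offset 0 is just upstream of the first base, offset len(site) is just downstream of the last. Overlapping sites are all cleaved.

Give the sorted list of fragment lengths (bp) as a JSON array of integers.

[2,4,4,4,6,6,7,7,7,7,9,11,16,17,19]

Per-enzyme occurrences:
  ZebII (GAGCTAGC, off=1): starts [61, 113] → cuts [62, 114]
  OquIV (ATATC, off=2): starts [17, 24, 30, 56, 96] → cuts [19, 26, 32, 58, 98]
  DwuIII (GTGCCA, off=2): starts [3, 10] → cuts [5, 12]
  CdoIV (ATAGA, off=1): starts [86] → cuts [87]
  AzqV (CGGT, off=4): starts [35, 44, 48, 52, 77] → cuts [39, 48, 52, 56, 81]

Pooled cuts: [5, 12, 19, 26, 32, 39, 48, 52, 56, 58, 62, 81, 87, 98, 114]

Fragments:
  5→12: 7 bp
  12→19: 7 bp
  19→26: 7 bp
  26→32: 6 bp
  32→39: 7 bp
  39→48: 9 bp
  48→52: 4 bp
  52→56: 4 bp
  56→58: 2 bp
  58→62: 4 bp
  62→81: 19 bp
  81→87: 6 bp
  87→98: 11 bp
  98→114: 16 bp
  114→5 (wrap): 126-114+5 = 17 bp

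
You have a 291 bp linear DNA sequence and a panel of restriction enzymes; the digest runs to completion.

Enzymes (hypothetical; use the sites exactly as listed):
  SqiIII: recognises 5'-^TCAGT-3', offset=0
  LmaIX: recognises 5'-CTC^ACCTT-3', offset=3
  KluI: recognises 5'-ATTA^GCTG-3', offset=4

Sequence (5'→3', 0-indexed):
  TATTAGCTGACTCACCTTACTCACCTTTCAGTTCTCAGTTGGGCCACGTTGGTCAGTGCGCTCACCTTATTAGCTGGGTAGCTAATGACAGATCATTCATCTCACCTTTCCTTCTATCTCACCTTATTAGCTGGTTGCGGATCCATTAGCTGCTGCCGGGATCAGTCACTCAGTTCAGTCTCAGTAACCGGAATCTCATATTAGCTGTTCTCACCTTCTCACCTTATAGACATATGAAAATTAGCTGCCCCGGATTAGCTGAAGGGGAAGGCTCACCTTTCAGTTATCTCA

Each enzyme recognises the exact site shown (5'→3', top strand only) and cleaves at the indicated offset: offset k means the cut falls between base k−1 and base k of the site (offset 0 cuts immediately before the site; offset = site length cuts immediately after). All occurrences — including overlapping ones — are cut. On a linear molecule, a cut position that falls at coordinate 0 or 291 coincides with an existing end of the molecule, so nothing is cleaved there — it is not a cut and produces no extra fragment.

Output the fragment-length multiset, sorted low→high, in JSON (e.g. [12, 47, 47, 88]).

[5,5,5,5,6,7,8,8,8,9,9,9,9,11,12,13,14,17,17,18,19,23,23,31]

Site scan:
  SqiIII (TCAGT, off=0): starts [27, 34, 52, 161, 169, 174, 180, 279] → cuts [27, 34, 52, 161, 169, 174, 180, 279]
  LmaIX (CTCACCTT, off=3): starts [10, 19, 60, 100, 117, 209, 217, 271] → cuts [13, 22, 63, 103, 120, 212, 220, 274]
  KluI (ATTAGCTG, off=4): starts [1, 68, 125, 144, 199, 239, 253] → cuts [5, 72, 129, 148, 203, 243, 257]

All cut coordinates (distinct, sorted): [5, 13, 22, 27, 34, 52, 63, 72, 103, 120, 129, 148, 161, 169, 174, 180, 203, 212, 220, 243, 257, 274, 279]

Fragment lengths:
  [0,5): 5 bp
  [5,13): 8 bp
  [13,22): 9 bp
  [22,27): 5 bp
  [27,34): 7 bp
  [34,52): 18 bp
  [52,63): 11 bp
  [63,72): 9 bp
  [72,103): 31 bp
  [103,120): 17 bp
  [120,129): 9 bp
  [129,148): 19 bp
  [148,161): 13 bp
  [161,169): 8 bp
  [169,174): 5 bp
  [174,180): 6 bp
  [180,203): 23 bp
  [203,212): 9 bp
  [212,220): 8 bp
  [220,243): 23 bp
  [243,257): 14 bp
  [257,274): 17 bp
  [274,279): 5 bp
  [279,291): 12 bp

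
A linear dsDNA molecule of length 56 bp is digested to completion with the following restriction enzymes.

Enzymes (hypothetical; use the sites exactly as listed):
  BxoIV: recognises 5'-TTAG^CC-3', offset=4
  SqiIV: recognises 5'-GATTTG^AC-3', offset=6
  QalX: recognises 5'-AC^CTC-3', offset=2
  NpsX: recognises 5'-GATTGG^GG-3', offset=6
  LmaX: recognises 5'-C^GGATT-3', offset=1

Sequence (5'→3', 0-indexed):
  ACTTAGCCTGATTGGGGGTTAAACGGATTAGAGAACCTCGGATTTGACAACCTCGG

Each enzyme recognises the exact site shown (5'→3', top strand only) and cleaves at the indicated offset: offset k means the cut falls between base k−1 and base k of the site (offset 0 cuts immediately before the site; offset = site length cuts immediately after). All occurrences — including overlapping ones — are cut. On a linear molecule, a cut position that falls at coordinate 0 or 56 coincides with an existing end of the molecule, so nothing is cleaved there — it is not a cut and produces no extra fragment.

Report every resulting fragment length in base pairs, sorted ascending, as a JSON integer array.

[3,5,5,6,7,9,9,12]

Per-enzyme occurrences:
  BxoIV (TTAGCC, off=4): starts [2] → cuts [6]
  SqiIV (GATTTGAC, off=6): starts [40] → cuts [46]
  QalX (ACCTC, off=2): starts [34, 49] → cuts [36, 51]
  NpsX (GATTGGGG, off=6): starts [9] → cuts [15]
  LmaX (CGGATT, off=1): starts [23, 38] → cuts [24, 39]

Pooled cuts: [6, 15, 24, 36, 39, 46, 51]

Fragment lengths:
  [0,6): 6 bp
  [6,15): 9 bp
  [15,24): 9 bp
  [24,36): 12 bp
  [36,39): 3 bp
  [39,46): 7 bp
  [46,51): 5 bp
  [51,56): 5 bp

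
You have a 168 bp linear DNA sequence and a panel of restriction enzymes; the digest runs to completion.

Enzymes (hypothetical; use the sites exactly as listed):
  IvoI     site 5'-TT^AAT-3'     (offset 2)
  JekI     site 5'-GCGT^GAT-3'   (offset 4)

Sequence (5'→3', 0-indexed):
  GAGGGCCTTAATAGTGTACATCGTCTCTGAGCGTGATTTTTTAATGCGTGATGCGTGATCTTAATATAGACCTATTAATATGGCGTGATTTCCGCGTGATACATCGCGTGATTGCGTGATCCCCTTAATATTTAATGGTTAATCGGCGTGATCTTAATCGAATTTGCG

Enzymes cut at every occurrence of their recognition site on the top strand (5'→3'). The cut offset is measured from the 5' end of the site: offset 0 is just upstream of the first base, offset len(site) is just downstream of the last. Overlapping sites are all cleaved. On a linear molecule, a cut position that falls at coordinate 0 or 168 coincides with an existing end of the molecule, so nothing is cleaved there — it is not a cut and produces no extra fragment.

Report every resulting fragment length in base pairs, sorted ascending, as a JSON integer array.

Scan for sites:
  IvoI (TTAAT, off=2): starts [7, 40, 60, 74, 124, 131, 138, 153] → cuts [9, 42, 62, 76, 126, 133, 140, 155]
  JekI (GCGTGAT, off=4): starts [30, 45, 52, 82, 93, 105, 113, 145] → cuts [34, 49, 56, 86, 97, 109, 117, 149]

Pooled cuts: [9, 34, 42, 49, 56, 62, 76, 86, 97, 109, 117, 126, 133, 140, 149, 155]

Fragment lengths:
  [0,9): 9 bp
  [9,34): 25 bp
  [34,42): 8 bp
  [42,49): 7 bp
  [49,56): 7 bp
  [56,62): 6 bp
  [62,76): 14 bp
  [76,86): 10 bp
  [86,97): 11 bp
  [97,109): 12 bp
  [109,117): 8 bp
  [117,126): 9 bp
  [126,133): 7 bp
  [133,140): 7 bp
  [140,149): 9 bp
  [149,155): 6 bp
  [155,168): 13 bp

[6,6,7,7,7,7,8,8,9,9,9,10,11,12,13,14,25]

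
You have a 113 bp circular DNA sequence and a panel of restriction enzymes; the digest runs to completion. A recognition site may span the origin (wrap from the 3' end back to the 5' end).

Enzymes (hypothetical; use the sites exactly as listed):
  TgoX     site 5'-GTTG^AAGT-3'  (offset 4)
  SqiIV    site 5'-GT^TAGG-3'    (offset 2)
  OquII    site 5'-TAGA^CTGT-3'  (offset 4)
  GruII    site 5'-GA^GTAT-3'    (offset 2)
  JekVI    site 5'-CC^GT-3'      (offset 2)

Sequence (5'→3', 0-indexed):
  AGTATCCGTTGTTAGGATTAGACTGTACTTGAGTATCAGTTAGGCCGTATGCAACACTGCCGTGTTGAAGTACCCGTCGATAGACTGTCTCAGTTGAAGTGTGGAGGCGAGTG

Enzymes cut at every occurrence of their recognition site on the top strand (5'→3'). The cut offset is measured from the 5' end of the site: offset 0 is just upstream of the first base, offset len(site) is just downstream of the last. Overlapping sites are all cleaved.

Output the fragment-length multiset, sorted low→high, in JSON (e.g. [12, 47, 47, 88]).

Per-enzyme occurrences:
  TgoX GTTGAAGT/4: at [63, 92] ⇒ [67, 96]
  SqiIV GTTAGG/2: at [10, 38] ⇒ [12, 40]
  OquII TAGACTGT/4: at [18, 80] ⇒ [22, 84]
  GruII GAGTAT/2: at [30, 112] ⇒ [1, 32]
  JekVI CCGT/2: at [5, 44, 59, 73] ⇒ [7, 46, 61, 75]

All cut coordinates (distinct, sorted): [1, 7, 12, 22, 32, 40, 46, 61, 67, 75, 84, 96]

Fragments:
  1→7: 6 bp
  7→12: 5 bp
  12→22: 10 bp
  22→32: 10 bp
  32→40: 8 bp
  40→46: 6 bp
  46→61: 15 bp
  61→67: 6 bp
  67→75: 8 bp
  75→84: 9 bp
  84→96: 12 bp
  96→1 (wrap): 113-96+1 = 18 bp

[5,6,6,6,8,8,9,10,10,12,15,18]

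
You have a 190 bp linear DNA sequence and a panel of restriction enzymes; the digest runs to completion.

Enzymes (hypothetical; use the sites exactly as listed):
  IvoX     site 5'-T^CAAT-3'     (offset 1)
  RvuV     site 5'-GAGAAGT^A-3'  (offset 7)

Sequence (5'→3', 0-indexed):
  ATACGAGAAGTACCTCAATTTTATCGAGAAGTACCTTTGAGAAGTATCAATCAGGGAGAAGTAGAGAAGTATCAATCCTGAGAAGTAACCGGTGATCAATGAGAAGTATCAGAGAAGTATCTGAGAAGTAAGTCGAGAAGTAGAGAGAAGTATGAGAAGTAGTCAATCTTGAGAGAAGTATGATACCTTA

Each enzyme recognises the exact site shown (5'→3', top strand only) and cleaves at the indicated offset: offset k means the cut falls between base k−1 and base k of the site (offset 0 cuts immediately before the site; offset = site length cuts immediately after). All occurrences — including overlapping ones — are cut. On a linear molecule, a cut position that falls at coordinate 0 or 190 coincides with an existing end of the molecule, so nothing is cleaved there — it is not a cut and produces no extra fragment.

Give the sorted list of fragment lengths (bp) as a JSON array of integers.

Per-enzyme occurrences:
  IvoX (TCAAT, off=1): starts [14, 46, 71, 95, 162] → cuts [15, 47, 72, 96, 163]
  RvuV (GAGAAGTA, off=7): starts [4, 25, 38, 55, 63, 79, 100, 111, 122, 134, 144, 153, 172] → cuts [11, 32, 45, 62, 70, 86, 107, 118, 129, 141, 151, 160, 179]

All cut coordinates (distinct, sorted): [11, 15, 32, 45, 47, 62, 70, 72, 86, 96, 107, 118, 129, 141, 151, 160, 163, 179]

Fragment lengths:
  [0,11): 11 bp
  [11,15): 4 bp
  [15,32): 17 bp
  [32,45): 13 bp
  [45,47): 2 bp
  [47,62): 15 bp
  [62,70): 8 bp
  [70,72): 2 bp
  [72,86): 14 bp
  [86,96): 10 bp
  [96,107): 11 bp
  [107,118): 11 bp
  [118,129): 11 bp
  [129,141): 12 bp
  [141,151): 10 bp
  [151,160): 9 bp
  [160,163): 3 bp
  [163,179): 16 bp
  [179,190): 11 bp

[2,2,3,4,8,9,10,10,11,11,11,11,11,12,13,14,15,16,17]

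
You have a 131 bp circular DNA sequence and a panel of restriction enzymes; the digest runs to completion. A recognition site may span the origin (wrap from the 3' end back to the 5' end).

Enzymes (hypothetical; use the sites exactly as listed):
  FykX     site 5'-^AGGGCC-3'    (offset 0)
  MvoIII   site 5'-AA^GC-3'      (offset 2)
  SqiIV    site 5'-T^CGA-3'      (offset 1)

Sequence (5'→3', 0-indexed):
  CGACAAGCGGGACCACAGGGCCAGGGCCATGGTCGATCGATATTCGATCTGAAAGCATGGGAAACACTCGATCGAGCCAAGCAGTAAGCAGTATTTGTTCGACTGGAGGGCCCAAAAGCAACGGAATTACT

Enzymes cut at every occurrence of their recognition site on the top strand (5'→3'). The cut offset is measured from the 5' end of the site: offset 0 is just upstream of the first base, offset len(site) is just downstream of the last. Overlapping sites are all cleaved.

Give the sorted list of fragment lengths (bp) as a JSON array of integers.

[4,4,6,6,7,7,7,8,10,10,11,11,12,14,14]

Per-enzyme occurrences:
  FykX AGGGCC/0: at [16, 22, 106] ⇒ [16, 22, 106]
  MvoIII AAGC/2: at [4, 52, 78, 85, 115] ⇒ [6, 54, 80, 87, 117]
  SqiIV TCGA/1: at [32, 36, 43, 67, 71, 98, 130] ⇒ [0, 33, 37, 44, 68, 72, 99]

All cut coordinates (distinct, sorted): [0, 6, 16, 22, 33, 37, 44, 54, 68, 72, 80, 87, 99, 106, 117]

Fragments:
  0→6: 6 bp
  6→16: 10 bp
  16→22: 6 bp
  22→33: 11 bp
  33→37: 4 bp
  37→44: 7 bp
  44→54: 10 bp
  54→68: 14 bp
  68→72: 4 bp
  72→80: 8 bp
  80→87: 7 bp
  87→99: 12 bp
  99→106: 7 bp
  106→117: 11 bp
  117→0 (wrap): 131-117+0 = 14 bp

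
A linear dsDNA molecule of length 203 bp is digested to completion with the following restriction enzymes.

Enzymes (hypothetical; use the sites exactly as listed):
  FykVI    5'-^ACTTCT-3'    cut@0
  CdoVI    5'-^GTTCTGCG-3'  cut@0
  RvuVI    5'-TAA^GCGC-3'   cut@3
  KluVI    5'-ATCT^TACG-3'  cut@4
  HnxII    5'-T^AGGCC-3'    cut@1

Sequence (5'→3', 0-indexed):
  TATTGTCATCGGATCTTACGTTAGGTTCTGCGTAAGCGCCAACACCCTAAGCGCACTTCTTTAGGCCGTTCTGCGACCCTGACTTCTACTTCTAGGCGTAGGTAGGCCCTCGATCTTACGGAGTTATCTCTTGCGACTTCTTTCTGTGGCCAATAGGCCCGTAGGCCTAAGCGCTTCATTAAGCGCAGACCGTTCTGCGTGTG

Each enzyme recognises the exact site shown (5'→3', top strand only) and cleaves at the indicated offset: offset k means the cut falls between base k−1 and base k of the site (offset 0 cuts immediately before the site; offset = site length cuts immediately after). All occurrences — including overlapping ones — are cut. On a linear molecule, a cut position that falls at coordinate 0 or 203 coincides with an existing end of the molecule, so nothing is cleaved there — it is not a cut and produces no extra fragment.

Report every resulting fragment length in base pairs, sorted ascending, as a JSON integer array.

[4,5,6,8,8,8,8,9,11,12,12,13,14,15,16,16,19,19]

Per-enzyme occurrences:
  FykVI (ACTTCT, off=0): starts [54, 81, 87, 135] → cuts [54, 81, 87, 135]
  CdoVI (GTTCTGCG, off=0): starts [24, 67, 191] → cuts [24, 67, 191]
  RvuVI (TAAGCGC, off=3): starts [32, 47, 167, 179] → cuts [35, 50, 170, 182]
  KluVI (ATCTTACG, off=4): starts [12, 112] → cuts [16, 116]
  HnxII (TAGGCC, off=1): starts [61, 102, 153, 161] → cuts [62, 103, 154, 162]

Pooled cuts: [16, 24, 35, 50, 54, 62, 67, 81, 87, 103, 116, 135, 154, 162, 170, 182, 191]

Fragment lengths:
  [0,16): 16 bp
  [16,24): 8 bp
  [24,35): 11 bp
  [35,50): 15 bp
  [50,54): 4 bp
  [54,62): 8 bp
  [62,67): 5 bp
  [67,81): 14 bp
  [81,87): 6 bp
  [87,103): 16 bp
  [103,116): 13 bp
  [116,135): 19 bp
  [135,154): 19 bp
  [154,162): 8 bp
  [162,170): 8 bp
  [170,182): 12 bp
  [182,191): 9 bp
  [191,203): 12 bp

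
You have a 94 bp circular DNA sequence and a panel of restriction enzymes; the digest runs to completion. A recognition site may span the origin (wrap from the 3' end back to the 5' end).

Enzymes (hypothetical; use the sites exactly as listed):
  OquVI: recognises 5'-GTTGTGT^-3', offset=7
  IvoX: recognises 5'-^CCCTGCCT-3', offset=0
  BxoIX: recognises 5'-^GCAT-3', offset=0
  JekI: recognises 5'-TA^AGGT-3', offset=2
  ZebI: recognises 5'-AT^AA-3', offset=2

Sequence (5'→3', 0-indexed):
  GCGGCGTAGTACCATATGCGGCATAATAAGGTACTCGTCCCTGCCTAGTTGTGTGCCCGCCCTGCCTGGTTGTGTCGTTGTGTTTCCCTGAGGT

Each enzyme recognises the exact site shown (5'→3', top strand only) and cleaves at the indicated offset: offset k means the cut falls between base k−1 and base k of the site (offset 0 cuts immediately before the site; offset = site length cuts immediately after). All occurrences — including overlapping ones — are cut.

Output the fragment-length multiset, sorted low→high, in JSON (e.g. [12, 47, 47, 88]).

[1,3,4,5,8,10,16,16,31]

Site scan:
  OquVI GTTGTGT/7: at [47, 68, 76] ⇒ [54, 75, 83]
  IvoX CCCTGCCT/0: at [38, 59] ⇒ [38, 59]
  BxoIX GCAT/0: at [20] ⇒ [20]
  JekI TAAGGT/2: at [26] ⇒ [28]
  ZebI ATAA/2: at [22, 25] ⇒ [24, 27]

Pooled cuts: [20, 24, 27, 28, 38, 54, 59, 75, 83]

Fragment lengths:
  20→24: 4 bp
  24→27: 3 bp
  27→28: 1 bp
  28→38: 10 bp
  38→54: 16 bp
  54→59: 5 bp
  59→75: 16 bp
  75→83: 8 bp
  83→20 (wrap): 94-83+20 = 31 bp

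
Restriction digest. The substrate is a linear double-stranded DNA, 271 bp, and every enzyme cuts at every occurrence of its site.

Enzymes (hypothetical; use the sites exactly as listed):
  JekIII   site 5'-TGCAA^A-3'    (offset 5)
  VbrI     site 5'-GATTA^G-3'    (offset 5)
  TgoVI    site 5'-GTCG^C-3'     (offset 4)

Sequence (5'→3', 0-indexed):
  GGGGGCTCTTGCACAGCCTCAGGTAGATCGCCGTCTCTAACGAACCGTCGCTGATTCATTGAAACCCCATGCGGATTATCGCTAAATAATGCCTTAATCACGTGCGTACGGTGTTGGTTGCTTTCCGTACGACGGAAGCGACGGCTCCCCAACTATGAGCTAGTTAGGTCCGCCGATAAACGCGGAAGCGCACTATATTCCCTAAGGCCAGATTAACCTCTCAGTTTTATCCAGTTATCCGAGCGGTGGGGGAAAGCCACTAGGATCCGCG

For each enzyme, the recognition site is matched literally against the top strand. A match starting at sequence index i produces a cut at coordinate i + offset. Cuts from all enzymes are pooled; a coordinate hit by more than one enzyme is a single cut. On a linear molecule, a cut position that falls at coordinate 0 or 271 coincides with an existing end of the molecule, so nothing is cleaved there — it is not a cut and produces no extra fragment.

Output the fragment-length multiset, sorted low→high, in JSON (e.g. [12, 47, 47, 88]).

[50,221]

Scan for sites:
  JekIII (TGCAAA, off=5): no sites
  VbrI (GATTAG, off=5): no sites
  TgoVI (GTCGC, off=4): starts [46] → cuts [50]

All cut coordinates (distinct, sorted): [50]

Fragment lengths:
  [0,50): 50 bp
  [50,271): 221 bp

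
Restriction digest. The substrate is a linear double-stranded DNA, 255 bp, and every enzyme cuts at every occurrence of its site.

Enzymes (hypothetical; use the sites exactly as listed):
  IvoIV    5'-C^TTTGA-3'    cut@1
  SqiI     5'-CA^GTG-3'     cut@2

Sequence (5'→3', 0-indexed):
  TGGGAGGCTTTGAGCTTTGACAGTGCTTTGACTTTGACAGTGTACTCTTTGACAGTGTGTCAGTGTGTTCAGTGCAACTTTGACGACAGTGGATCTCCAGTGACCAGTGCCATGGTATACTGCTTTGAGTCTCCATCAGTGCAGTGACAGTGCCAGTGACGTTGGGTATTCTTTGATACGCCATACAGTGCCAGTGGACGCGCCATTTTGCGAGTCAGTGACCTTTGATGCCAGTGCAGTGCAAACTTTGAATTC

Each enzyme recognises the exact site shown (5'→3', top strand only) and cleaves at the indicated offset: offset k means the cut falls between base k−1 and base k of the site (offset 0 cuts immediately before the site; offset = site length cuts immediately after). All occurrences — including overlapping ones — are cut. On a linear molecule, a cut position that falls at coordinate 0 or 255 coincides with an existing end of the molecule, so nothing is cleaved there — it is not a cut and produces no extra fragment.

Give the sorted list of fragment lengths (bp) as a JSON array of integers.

[4,5,5,6,6,6,6,6,7,7,7,7,7,7,8,8,8,8,9,9,10,10,11,15,16,16,17,24]

Per-enzyme occurrences:
  IvoIV CTTTGA/1: at [7, 14, 25, 31, 46, 77, 122, 170, 222, 245] ⇒ [8, 15, 26, 32, 47, 78, 123, 171, 223, 246]
  SqiI CAGTG/2: at [20, 37, 52, 60, 69, 86, 97, 104, 136, 141, 147, 153, 185, 191, 215, 231, 236] ⇒ [22, 39, 54, 62, 71, 88, 99, 106, 138, 143, 149, 155, 187, 193, 217, 233, 238]

All cut coordinates (distinct, sorted): [8, 15, 22, 26, 32, 39, 47, 54, 62, 71, 78, 88, 99, 106, 123, 138, 143, 149, 155, 171, 187, 193, 217, 223, 233, 238, 246]

Fragment lengths:
  [0,8): 8 bp
  [8,15): 7 bp
  [15,22): 7 bp
  [22,26): 4 bp
  [26,32): 6 bp
  [32,39): 7 bp
  [39,47): 8 bp
  [47,54): 7 bp
  [54,62): 8 bp
  [62,71): 9 bp
  [71,78): 7 bp
  [78,88): 10 bp
  [88,99): 11 bp
  [99,106): 7 bp
  [106,123): 17 bp
  [123,138): 15 bp
  [138,143): 5 bp
  [143,149): 6 bp
  [149,155): 6 bp
  [155,171): 16 bp
  [171,187): 16 bp
  [187,193): 6 bp
  [193,217): 24 bp
  [217,223): 6 bp
  [223,233): 10 bp
  [233,238): 5 bp
  [238,246): 8 bp
  [246,255): 9 bp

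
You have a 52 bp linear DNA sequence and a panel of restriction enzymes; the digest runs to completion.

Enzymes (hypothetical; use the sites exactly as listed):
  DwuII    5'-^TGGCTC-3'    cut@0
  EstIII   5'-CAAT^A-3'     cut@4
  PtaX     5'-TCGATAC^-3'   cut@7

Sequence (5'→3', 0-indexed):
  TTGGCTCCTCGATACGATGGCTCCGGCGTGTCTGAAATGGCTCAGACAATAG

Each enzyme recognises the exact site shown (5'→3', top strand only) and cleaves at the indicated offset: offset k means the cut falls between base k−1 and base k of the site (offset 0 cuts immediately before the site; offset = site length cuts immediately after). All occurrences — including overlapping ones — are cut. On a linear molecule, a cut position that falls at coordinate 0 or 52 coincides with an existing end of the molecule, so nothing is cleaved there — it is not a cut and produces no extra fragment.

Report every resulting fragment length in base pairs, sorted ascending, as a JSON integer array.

[1,2,2,13,14,20]

Site scan:
  DwuII (TGGCTC, off=0): starts [1, 17, 37] → cuts [1, 17, 37]
  EstIII (CAATA, off=4): starts [46] → cuts [50]
  PtaX (TCGATAC, off=7): starts [8] → cuts [15]

Pooled cuts: [1, 15, 17, 37, 50]

Fragment lengths:
  [0,1): 1 bp
  [1,15): 14 bp
  [15,17): 2 bp
  [17,37): 20 bp
  [37,50): 13 bp
  [50,52): 2 bp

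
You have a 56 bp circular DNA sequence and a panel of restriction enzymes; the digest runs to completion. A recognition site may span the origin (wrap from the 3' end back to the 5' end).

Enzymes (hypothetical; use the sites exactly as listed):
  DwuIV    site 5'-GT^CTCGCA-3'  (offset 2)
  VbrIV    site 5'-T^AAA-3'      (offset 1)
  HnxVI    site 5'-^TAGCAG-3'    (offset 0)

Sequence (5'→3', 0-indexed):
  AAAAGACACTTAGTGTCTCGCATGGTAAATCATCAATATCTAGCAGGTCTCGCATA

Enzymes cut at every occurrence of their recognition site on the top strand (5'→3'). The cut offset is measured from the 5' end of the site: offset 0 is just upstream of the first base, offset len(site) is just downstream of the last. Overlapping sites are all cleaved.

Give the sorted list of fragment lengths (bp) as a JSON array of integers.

[7,8,10,14,17]

Per-enzyme occurrences:
  DwuIV GTCTCGCA/2: at [14, 46] ⇒ [16, 48]
  VbrIV TAAA/1: at [25, 54] ⇒ [26, 55]
  HnxVI TAGCAG/0: at [40] ⇒ [40]

Pooled cuts: [16, 26, 40, 48, 55]

Fragments:
  16→26: 10 bp
  26→40: 14 bp
  40→48: 8 bp
  48→55: 7 bp
  55→16 (wrap): 56-55+16 = 17 bp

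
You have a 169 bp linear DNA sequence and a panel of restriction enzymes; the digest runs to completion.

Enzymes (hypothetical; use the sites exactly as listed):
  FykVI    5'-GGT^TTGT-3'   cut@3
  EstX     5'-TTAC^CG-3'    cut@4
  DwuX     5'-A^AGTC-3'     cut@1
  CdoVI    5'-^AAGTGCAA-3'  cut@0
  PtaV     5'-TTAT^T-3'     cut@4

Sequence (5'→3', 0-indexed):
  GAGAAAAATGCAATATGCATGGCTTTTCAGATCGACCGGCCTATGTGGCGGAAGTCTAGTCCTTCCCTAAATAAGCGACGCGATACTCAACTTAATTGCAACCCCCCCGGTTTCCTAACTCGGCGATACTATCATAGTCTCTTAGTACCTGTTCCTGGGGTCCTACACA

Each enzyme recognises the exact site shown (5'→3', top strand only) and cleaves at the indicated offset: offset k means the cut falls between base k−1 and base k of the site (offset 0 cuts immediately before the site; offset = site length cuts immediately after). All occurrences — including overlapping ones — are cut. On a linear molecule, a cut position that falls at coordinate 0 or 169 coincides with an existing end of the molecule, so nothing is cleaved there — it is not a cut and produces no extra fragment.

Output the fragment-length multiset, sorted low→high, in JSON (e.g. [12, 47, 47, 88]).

[52,117]

Site scan:
  FykVI (GGTTTGT, off=3): no sites
  EstX (TTACCG, off=4): no sites
  DwuX AAGTC/1: at [51] ⇒ [52]
  CdoVI (AAGTGCAA, off=0): no sites
  PtaV (TTATT, off=4): no sites

All cut coordinates (distinct, sorted): [52]

Fragments:
  [0,52): 52 bp
  [52,169): 117 bp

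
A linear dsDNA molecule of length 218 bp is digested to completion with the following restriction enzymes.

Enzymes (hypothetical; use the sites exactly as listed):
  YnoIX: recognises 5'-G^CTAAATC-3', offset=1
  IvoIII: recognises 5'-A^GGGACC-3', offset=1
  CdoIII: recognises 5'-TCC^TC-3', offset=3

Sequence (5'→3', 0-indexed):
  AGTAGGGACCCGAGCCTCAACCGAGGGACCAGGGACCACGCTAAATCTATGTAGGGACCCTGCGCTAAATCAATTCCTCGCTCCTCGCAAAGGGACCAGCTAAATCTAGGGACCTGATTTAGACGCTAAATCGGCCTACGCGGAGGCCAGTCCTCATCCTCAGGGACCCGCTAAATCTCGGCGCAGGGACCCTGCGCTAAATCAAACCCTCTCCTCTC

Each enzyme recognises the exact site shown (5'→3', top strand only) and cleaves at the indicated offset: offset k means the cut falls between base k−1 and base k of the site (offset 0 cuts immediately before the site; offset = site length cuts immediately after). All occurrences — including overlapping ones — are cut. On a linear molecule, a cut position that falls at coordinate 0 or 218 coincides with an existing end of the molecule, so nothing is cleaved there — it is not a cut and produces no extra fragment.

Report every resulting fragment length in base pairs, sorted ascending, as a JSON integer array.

Site scan:
  YnoIX (GCTAAATC, off=1): starts [39, 63, 98, 124, 169, 195] → cuts [40, 64, 99, 125, 170, 196]
  IvoIII (AGGGACC, off=1): starts [3, 23, 30, 52, 90, 107, 161, 184] → cuts [4, 24, 31, 53, 91, 108, 162, 185]
  CdoIII (TCCTC, off=3): starts [74, 81, 150, 156, 211] → cuts [77, 84, 153, 159, 214]

All cut coordinates (distinct, sorted): [4, 24, 31, 40, 53, 64, 77, 84, 91, 99, 108, 125, 153, 159, 162, 170, 185, 196, 214]

Fragment lengths:
  [0,4): 4 bp
  [4,24): 20 bp
  [24,31): 7 bp
  [31,40): 9 bp
  [40,53): 13 bp
  [53,64): 11 bp
  [64,77): 13 bp
  [77,84): 7 bp
  [84,91): 7 bp
  [91,99): 8 bp
  [99,108): 9 bp
  [108,125): 17 bp
  [125,153): 28 bp
  [153,159): 6 bp
  [159,162): 3 bp
  [162,170): 8 bp
  [170,185): 15 bp
  [185,196): 11 bp
  [196,214): 18 bp
  [214,218): 4 bp

[3,4,4,6,7,7,7,8,8,9,9,11,11,13,13,15,17,18,20,28]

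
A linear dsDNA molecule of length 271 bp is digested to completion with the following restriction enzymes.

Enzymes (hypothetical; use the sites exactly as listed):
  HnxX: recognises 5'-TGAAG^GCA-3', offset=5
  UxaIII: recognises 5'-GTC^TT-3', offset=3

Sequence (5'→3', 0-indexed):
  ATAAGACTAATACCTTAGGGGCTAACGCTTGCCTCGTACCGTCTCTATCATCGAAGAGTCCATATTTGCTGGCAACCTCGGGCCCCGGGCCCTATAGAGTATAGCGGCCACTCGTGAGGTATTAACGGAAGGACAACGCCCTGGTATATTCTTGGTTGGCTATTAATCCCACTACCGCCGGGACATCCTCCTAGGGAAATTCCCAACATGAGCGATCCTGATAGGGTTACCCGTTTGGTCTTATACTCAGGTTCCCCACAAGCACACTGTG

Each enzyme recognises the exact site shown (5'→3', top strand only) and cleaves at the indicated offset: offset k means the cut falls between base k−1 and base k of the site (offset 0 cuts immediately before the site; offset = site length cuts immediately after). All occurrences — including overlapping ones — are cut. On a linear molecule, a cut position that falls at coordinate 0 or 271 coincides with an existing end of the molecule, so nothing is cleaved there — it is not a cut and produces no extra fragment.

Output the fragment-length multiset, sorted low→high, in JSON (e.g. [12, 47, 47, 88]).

[31,240]

Per-enzyme occurrences:
  HnxX (TGAAGGCA, off=5): no sites
  UxaIII GTCTT/3: at [237] ⇒ [240]

Pooled cuts: [240]

Fragment lengths:
  [0,240): 240 bp
  [240,271): 31 bp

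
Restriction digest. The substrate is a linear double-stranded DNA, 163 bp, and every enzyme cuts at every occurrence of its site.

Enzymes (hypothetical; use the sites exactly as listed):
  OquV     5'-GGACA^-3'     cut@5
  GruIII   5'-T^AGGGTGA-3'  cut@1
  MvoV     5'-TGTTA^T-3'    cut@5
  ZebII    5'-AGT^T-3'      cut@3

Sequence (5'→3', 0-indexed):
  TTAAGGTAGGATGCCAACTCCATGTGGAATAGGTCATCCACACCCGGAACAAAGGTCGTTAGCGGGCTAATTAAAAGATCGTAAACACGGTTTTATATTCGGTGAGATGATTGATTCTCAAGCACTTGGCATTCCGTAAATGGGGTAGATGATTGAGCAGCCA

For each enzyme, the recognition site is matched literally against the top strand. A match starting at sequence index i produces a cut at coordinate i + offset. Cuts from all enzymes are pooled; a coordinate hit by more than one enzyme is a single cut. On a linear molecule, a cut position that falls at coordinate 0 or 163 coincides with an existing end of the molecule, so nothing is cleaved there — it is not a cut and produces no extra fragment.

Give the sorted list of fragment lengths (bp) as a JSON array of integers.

[163]

Site scan:
  OquV (GGACA, off=5): no sites
  GruIII (TAGGGTGA, off=1): no sites
  MvoV (TGTTAT, off=5): no sites
  ZebII (AGTT, off=3): no sites

All cut coordinates (distinct, sorted): ∅

Fragments:
  no cuts → one linear fragment of 163 bp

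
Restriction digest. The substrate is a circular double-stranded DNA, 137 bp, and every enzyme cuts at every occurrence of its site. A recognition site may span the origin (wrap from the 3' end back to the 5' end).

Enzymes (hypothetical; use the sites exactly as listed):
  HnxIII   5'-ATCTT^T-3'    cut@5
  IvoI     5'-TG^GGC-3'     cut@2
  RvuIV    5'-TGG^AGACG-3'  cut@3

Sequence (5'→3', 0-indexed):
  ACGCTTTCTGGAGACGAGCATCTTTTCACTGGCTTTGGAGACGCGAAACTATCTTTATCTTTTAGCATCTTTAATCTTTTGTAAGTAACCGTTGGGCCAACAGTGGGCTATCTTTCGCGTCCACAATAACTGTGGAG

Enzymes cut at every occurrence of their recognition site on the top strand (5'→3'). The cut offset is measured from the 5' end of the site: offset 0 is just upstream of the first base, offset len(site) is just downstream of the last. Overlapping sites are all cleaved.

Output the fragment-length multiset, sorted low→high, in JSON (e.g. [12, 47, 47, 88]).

[6,7,9,10,11,13,13,14,16,17,21]

Per-enzyme occurrences:
  HnxIII ATCTTT/5: at [19, 50, 56, 66, 73, 109] ⇒ [24, 55, 61, 71, 78, 114]
  IvoI TGGGC/2: at [92, 103] ⇒ [94, 105]
  RvuIV TGGAGACG/3: at [8, 35, 132] ⇒ [11, 38, 135]

Pooled cuts: [11, 24, 38, 55, 61, 71, 78, 94, 105, 114, 135]

Fragments:
  11→24: 13 bp
  24→38: 14 bp
  38→55: 17 bp
  55→61: 6 bp
  61→71: 10 bp
  71→78: 7 bp
  78→94: 16 bp
  94→105: 11 bp
  105→114: 9 bp
  114→135: 21 bp
  135→11 (wrap): 137-135+11 = 13 bp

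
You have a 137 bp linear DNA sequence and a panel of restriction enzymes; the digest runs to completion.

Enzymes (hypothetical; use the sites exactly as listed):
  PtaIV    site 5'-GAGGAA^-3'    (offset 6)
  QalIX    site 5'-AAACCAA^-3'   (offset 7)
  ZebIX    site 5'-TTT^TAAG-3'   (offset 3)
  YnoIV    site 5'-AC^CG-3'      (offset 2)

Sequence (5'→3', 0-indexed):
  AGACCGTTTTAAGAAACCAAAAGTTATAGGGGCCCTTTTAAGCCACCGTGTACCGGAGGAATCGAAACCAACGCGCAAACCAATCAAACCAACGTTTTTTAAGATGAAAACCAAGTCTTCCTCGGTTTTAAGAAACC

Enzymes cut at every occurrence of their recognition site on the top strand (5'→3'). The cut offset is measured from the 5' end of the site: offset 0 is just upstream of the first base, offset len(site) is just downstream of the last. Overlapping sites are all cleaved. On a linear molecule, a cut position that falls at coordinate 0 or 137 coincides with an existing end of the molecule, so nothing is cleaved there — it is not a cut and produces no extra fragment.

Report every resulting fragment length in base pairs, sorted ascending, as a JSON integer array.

Per-enzyme occurrences:
  PtaIV GAGGAA/6: at [55] ⇒ [61]
  QalIX AAACCAA/7: at [13, 64, 76, 85, 107] ⇒ [20, 71, 83, 92, 114]
  ZebIX TTTTAAG/3: at [6, 35, 96, 125] ⇒ [9, 38, 99, 128]
  YnoIV ACCG/2: at [2, 44, 51] ⇒ [4, 46, 53]

Pooled cuts: [4, 9, 20, 38, 46, 53, 61, 71, 83, 92, 99, 114, 128]

Fragments:
  [0,4): 4 bp
  [4,9): 5 bp
  [9,20): 11 bp
  [20,38): 18 bp
  [38,46): 8 bp
  [46,53): 7 bp
  [53,61): 8 bp
  [61,71): 10 bp
  [71,83): 12 bp
  [83,92): 9 bp
  [92,99): 7 bp
  [99,114): 15 bp
  [114,128): 14 bp
  [128,137): 9 bp

[4,5,7,7,8,8,9,9,10,11,12,14,15,18]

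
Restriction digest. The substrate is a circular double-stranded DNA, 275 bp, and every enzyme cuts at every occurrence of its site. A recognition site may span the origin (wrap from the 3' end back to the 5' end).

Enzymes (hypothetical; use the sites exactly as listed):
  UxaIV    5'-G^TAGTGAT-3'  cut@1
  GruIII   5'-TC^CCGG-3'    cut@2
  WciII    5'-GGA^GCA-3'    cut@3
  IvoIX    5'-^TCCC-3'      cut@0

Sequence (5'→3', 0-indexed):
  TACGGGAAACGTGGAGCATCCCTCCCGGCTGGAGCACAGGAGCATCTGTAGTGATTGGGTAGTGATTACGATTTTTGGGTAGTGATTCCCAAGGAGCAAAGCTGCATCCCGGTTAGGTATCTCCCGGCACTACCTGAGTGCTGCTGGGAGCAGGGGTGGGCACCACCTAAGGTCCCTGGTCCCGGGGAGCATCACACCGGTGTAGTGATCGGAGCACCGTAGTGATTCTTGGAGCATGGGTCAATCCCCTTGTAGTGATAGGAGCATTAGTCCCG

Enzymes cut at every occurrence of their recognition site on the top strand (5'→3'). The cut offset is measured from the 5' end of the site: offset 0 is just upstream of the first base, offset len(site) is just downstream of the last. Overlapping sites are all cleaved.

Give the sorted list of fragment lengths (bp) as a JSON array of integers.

Per-enzyme occurrences:
  UxaIV (GTAGTGAT, off=1): starts [47, 58, 78, 201, 218, 251] → cuts [48, 59, 79, 202, 219, 252]
  GruIII (TCCCGG, off=2): starts [22, 106, 121, 179] → cuts [24, 108, 123, 181]
  WciII (GGAGCA, off=3): starts [12, 30, 38, 92, 146, 185, 210, 230, 260] → cuts [15, 33, 41, 95, 149, 188, 213, 233, 263]
  IvoIX (TCCC, off=0): starts [18, 22, 86, 106, 121, 172, 179, 244, 270] → cuts [18, 22, 86, 106, 121, 172, 179, 244, 270]

All cut coordinates (distinct, sorted): [15, 18, 22, 24, 33, 41, 48, 59, 79, 86, 95, 106, 108, 121, 123, 149, 172, 179, 181, 188, 202, 213, 219, 233, 244, 252, 263, 270]

Fragment lengths:
  15→18: 3 bp
  18→22: 4 bp
  22→24: 2 bp
  24→33: 9 bp
  33→41: 8 bp
  41→48: 7 bp
  48→59: 11 bp
  59→79: 20 bp
  79→86: 7 bp
  86→95: 9 bp
  95→106: 11 bp
  106→108: 2 bp
  108→121: 13 bp
  121→123: 2 bp
  123→149: 26 bp
  149→172: 23 bp
  172→179: 7 bp
  179→181: 2 bp
  181→188: 7 bp
  188→202: 14 bp
  202→213: 11 bp
  213→219: 6 bp
  219→233: 14 bp
  233→244: 11 bp
  244→252: 8 bp
  252→263: 11 bp
  263→270: 7 bp
  270→15 (wrap): 275-270+15 = 20 bp

[2,2,2,2,3,4,6,7,7,7,7,7,8,8,9,9,11,11,11,11,11,13,14,14,20,20,23,26]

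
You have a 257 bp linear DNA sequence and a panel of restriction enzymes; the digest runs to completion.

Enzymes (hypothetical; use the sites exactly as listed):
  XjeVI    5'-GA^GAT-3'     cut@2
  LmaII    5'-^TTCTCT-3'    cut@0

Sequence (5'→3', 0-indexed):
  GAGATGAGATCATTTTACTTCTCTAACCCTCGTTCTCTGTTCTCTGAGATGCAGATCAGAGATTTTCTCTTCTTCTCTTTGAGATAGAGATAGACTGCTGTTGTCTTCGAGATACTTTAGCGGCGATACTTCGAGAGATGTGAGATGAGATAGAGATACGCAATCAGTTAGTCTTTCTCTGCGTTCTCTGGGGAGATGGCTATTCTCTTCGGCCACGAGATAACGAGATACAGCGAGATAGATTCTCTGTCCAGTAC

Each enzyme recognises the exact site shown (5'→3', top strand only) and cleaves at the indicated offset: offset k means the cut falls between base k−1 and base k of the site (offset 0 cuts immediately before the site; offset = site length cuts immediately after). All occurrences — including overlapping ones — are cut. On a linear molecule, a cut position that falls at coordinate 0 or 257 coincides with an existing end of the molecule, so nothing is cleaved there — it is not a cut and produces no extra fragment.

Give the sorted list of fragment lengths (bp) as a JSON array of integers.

Site scan:
  XjeVI GAGAT/2: at [0, 5, 45, 58, 80, 86, 108, 134, 141, 146, 152, 192, 216, 224, 234] ⇒ [2, 7, 47, 60, 82, 88, 110, 136, 143, 148, 154, 194, 218, 226, 236]
  LmaII TTCTCT/0: at [18, 32, 39, 64, 72, 174, 183, 202, 242] ⇒ [18, 32, 39, 64, 72, 174, 183, 202, 242]

All cut coordinates (distinct, sorted): [2, 7, 18, 32, 39, 47, 60, 64, 72, 82, 88, 110, 136, 143, 148, 154, 174, 183, 194, 202, 218, 226, 236, 242]

Fragments:
  [0,2): 2 bp
  [2,7): 5 bp
  [7,18): 11 bp
  [18,32): 14 bp
  [32,39): 7 bp
  [39,47): 8 bp
  [47,60): 13 bp
  [60,64): 4 bp
  [64,72): 8 bp
  [72,82): 10 bp
  [82,88): 6 bp
  [88,110): 22 bp
  [110,136): 26 bp
  [136,143): 7 bp
  [143,148): 5 bp
  [148,154): 6 bp
  [154,174): 20 bp
  [174,183): 9 bp
  [183,194): 11 bp
  [194,202): 8 bp
  [202,218): 16 bp
  [218,226): 8 bp
  [226,236): 10 bp
  [236,242): 6 bp
  [242,257): 15 bp

[2,4,5,5,6,6,6,7,7,8,8,8,8,9,10,10,11,11,13,14,15,16,20,22,26]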